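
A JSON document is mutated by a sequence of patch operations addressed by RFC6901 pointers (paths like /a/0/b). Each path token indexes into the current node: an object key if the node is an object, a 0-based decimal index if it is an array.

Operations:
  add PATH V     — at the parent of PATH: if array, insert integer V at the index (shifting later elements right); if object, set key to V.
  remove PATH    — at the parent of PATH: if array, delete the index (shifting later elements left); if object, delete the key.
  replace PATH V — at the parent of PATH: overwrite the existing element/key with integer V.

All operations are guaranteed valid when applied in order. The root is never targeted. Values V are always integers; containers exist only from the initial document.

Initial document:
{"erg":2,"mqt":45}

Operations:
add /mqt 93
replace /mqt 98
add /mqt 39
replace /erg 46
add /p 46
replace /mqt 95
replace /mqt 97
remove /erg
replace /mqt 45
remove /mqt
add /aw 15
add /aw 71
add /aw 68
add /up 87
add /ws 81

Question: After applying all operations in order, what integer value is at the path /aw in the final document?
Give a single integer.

After op 1 (add /mqt 93): {"erg":2,"mqt":93}
After op 2 (replace /mqt 98): {"erg":2,"mqt":98}
After op 3 (add /mqt 39): {"erg":2,"mqt":39}
After op 4 (replace /erg 46): {"erg":46,"mqt":39}
After op 5 (add /p 46): {"erg":46,"mqt":39,"p":46}
After op 6 (replace /mqt 95): {"erg":46,"mqt":95,"p":46}
After op 7 (replace /mqt 97): {"erg":46,"mqt":97,"p":46}
After op 8 (remove /erg): {"mqt":97,"p":46}
After op 9 (replace /mqt 45): {"mqt":45,"p":46}
After op 10 (remove /mqt): {"p":46}
After op 11 (add /aw 15): {"aw":15,"p":46}
After op 12 (add /aw 71): {"aw":71,"p":46}
After op 13 (add /aw 68): {"aw":68,"p":46}
After op 14 (add /up 87): {"aw":68,"p":46,"up":87}
After op 15 (add /ws 81): {"aw":68,"p":46,"up":87,"ws":81}
Value at /aw: 68

Answer: 68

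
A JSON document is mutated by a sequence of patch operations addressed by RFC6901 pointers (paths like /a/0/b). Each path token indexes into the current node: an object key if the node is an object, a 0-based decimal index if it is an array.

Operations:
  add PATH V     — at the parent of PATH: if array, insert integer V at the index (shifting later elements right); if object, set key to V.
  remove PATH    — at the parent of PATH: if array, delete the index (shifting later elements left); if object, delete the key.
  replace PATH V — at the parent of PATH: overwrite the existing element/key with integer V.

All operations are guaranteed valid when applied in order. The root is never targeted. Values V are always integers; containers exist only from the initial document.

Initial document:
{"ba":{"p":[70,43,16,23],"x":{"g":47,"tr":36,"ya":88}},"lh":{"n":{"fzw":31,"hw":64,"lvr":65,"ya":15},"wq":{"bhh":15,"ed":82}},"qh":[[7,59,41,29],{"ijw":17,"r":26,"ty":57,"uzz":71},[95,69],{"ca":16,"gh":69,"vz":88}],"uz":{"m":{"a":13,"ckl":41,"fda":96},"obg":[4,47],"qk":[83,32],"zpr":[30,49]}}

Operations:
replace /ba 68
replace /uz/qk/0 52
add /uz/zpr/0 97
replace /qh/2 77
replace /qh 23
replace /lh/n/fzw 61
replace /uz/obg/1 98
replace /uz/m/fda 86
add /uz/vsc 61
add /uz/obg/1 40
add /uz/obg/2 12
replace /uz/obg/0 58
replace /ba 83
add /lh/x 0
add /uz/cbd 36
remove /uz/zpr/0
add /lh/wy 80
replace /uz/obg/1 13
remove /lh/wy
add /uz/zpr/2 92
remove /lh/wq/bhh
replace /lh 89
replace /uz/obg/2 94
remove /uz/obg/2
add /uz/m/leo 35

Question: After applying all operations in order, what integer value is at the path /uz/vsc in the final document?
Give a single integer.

After op 1 (replace /ba 68): {"ba":68,"lh":{"n":{"fzw":31,"hw":64,"lvr":65,"ya":15},"wq":{"bhh":15,"ed":82}},"qh":[[7,59,41,29],{"ijw":17,"r":26,"ty":57,"uzz":71},[95,69],{"ca":16,"gh":69,"vz":88}],"uz":{"m":{"a":13,"ckl":41,"fda":96},"obg":[4,47],"qk":[83,32],"zpr":[30,49]}}
After op 2 (replace /uz/qk/0 52): {"ba":68,"lh":{"n":{"fzw":31,"hw":64,"lvr":65,"ya":15},"wq":{"bhh":15,"ed":82}},"qh":[[7,59,41,29],{"ijw":17,"r":26,"ty":57,"uzz":71},[95,69],{"ca":16,"gh":69,"vz":88}],"uz":{"m":{"a":13,"ckl":41,"fda":96},"obg":[4,47],"qk":[52,32],"zpr":[30,49]}}
After op 3 (add /uz/zpr/0 97): {"ba":68,"lh":{"n":{"fzw":31,"hw":64,"lvr":65,"ya":15},"wq":{"bhh":15,"ed":82}},"qh":[[7,59,41,29],{"ijw":17,"r":26,"ty":57,"uzz":71},[95,69],{"ca":16,"gh":69,"vz":88}],"uz":{"m":{"a":13,"ckl":41,"fda":96},"obg":[4,47],"qk":[52,32],"zpr":[97,30,49]}}
After op 4 (replace /qh/2 77): {"ba":68,"lh":{"n":{"fzw":31,"hw":64,"lvr":65,"ya":15},"wq":{"bhh":15,"ed":82}},"qh":[[7,59,41,29],{"ijw":17,"r":26,"ty":57,"uzz":71},77,{"ca":16,"gh":69,"vz":88}],"uz":{"m":{"a":13,"ckl":41,"fda":96},"obg":[4,47],"qk":[52,32],"zpr":[97,30,49]}}
After op 5 (replace /qh 23): {"ba":68,"lh":{"n":{"fzw":31,"hw":64,"lvr":65,"ya":15},"wq":{"bhh":15,"ed":82}},"qh":23,"uz":{"m":{"a":13,"ckl":41,"fda":96},"obg":[4,47],"qk":[52,32],"zpr":[97,30,49]}}
After op 6 (replace /lh/n/fzw 61): {"ba":68,"lh":{"n":{"fzw":61,"hw":64,"lvr":65,"ya":15},"wq":{"bhh":15,"ed":82}},"qh":23,"uz":{"m":{"a":13,"ckl":41,"fda":96},"obg":[4,47],"qk":[52,32],"zpr":[97,30,49]}}
After op 7 (replace /uz/obg/1 98): {"ba":68,"lh":{"n":{"fzw":61,"hw":64,"lvr":65,"ya":15},"wq":{"bhh":15,"ed":82}},"qh":23,"uz":{"m":{"a":13,"ckl":41,"fda":96},"obg":[4,98],"qk":[52,32],"zpr":[97,30,49]}}
After op 8 (replace /uz/m/fda 86): {"ba":68,"lh":{"n":{"fzw":61,"hw":64,"lvr":65,"ya":15},"wq":{"bhh":15,"ed":82}},"qh":23,"uz":{"m":{"a":13,"ckl":41,"fda":86},"obg":[4,98],"qk":[52,32],"zpr":[97,30,49]}}
After op 9 (add /uz/vsc 61): {"ba":68,"lh":{"n":{"fzw":61,"hw":64,"lvr":65,"ya":15},"wq":{"bhh":15,"ed":82}},"qh":23,"uz":{"m":{"a":13,"ckl":41,"fda":86},"obg":[4,98],"qk":[52,32],"vsc":61,"zpr":[97,30,49]}}
After op 10 (add /uz/obg/1 40): {"ba":68,"lh":{"n":{"fzw":61,"hw":64,"lvr":65,"ya":15},"wq":{"bhh":15,"ed":82}},"qh":23,"uz":{"m":{"a":13,"ckl":41,"fda":86},"obg":[4,40,98],"qk":[52,32],"vsc":61,"zpr":[97,30,49]}}
After op 11 (add /uz/obg/2 12): {"ba":68,"lh":{"n":{"fzw":61,"hw":64,"lvr":65,"ya":15},"wq":{"bhh":15,"ed":82}},"qh":23,"uz":{"m":{"a":13,"ckl":41,"fda":86},"obg":[4,40,12,98],"qk":[52,32],"vsc":61,"zpr":[97,30,49]}}
After op 12 (replace /uz/obg/0 58): {"ba":68,"lh":{"n":{"fzw":61,"hw":64,"lvr":65,"ya":15},"wq":{"bhh":15,"ed":82}},"qh":23,"uz":{"m":{"a":13,"ckl":41,"fda":86},"obg":[58,40,12,98],"qk":[52,32],"vsc":61,"zpr":[97,30,49]}}
After op 13 (replace /ba 83): {"ba":83,"lh":{"n":{"fzw":61,"hw":64,"lvr":65,"ya":15},"wq":{"bhh":15,"ed":82}},"qh":23,"uz":{"m":{"a":13,"ckl":41,"fda":86},"obg":[58,40,12,98],"qk":[52,32],"vsc":61,"zpr":[97,30,49]}}
After op 14 (add /lh/x 0): {"ba":83,"lh":{"n":{"fzw":61,"hw":64,"lvr":65,"ya":15},"wq":{"bhh":15,"ed":82},"x":0},"qh":23,"uz":{"m":{"a":13,"ckl":41,"fda":86},"obg":[58,40,12,98],"qk":[52,32],"vsc":61,"zpr":[97,30,49]}}
After op 15 (add /uz/cbd 36): {"ba":83,"lh":{"n":{"fzw":61,"hw":64,"lvr":65,"ya":15},"wq":{"bhh":15,"ed":82},"x":0},"qh":23,"uz":{"cbd":36,"m":{"a":13,"ckl":41,"fda":86},"obg":[58,40,12,98],"qk":[52,32],"vsc":61,"zpr":[97,30,49]}}
After op 16 (remove /uz/zpr/0): {"ba":83,"lh":{"n":{"fzw":61,"hw":64,"lvr":65,"ya":15},"wq":{"bhh":15,"ed":82},"x":0},"qh":23,"uz":{"cbd":36,"m":{"a":13,"ckl":41,"fda":86},"obg":[58,40,12,98],"qk":[52,32],"vsc":61,"zpr":[30,49]}}
After op 17 (add /lh/wy 80): {"ba":83,"lh":{"n":{"fzw":61,"hw":64,"lvr":65,"ya":15},"wq":{"bhh":15,"ed":82},"wy":80,"x":0},"qh":23,"uz":{"cbd":36,"m":{"a":13,"ckl":41,"fda":86},"obg":[58,40,12,98],"qk":[52,32],"vsc":61,"zpr":[30,49]}}
After op 18 (replace /uz/obg/1 13): {"ba":83,"lh":{"n":{"fzw":61,"hw":64,"lvr":65,"ya":15},"wq":{"bhh":15,"ed":82},"wy":80,"x":0},"qh":23,"uz":{"cbd":36,"m":{"a":13,"ckl":41,"fda":86},"obg":[58,13,12,98],"qk":[52,32],"vsc":61,"zpr":[30,49]}}
After op 19 (remove /lh/wy): {"ba":83,"lh":{"n":{"fzw":61,"hw":64,"lvr":65,"ya":15},"wq":{"bhh":15,"ed":82},"x":0},"qh":23,"uz":{"cbd":36,"m":{"a":13,"ckl":41,"fda":86},"obg":[58,13,12,98],"qk":[52,32],"vsc":61,"zpr":[30,49]}}
After op 20 (add /uz/zpr/2 92): {"ba":83,"lh":{"n":{"fzw":61,"hw":64,"lvr":65,"ya":15},"wq":{"bhh":15,"ed":82},"x":0},"qh":23,"uz":{"cbd":36,"m":{"a":13,"ckl":41,"fda":86},"obg":[58,13,12,98],"qk":[52,32],"vsc":61,"zpr":[30,49,92]}}
After op 21 (remove /lh/wq/bhh): {"ba":83,"lh":{"n":{"fzw":61,"hw":64,"lvr":65,"ya":15},"wq":{"ed":82},"x":0},"qh":23,"uz":{"cbd":36,"m":{"a":13,"ckl":41,"fda":86},"obg":[58,13,12,98],"qk":[52,32],"vsc":61,"zpr":[30,49,92]}}
After op 22 (replace /lh 89): {"ba":83,"lh":89,"qh":23,"uz":{"cbd":36,"m":{"a":13,"ckl":41,"fda":86},"obg":[58,13,12,98],"qk":[52,32],"vsc":61,"zpr":[30,49,92]}}
After op 23 (replace /uz/obg/2 94): {"ba":83,"lh":89,"qh":23,"uz":{"cbd":36,"m":{"a":13,"ckl":41,"fda":86},"obg":[58,13,94,98],"qk":[52,32],"vsc":61,"zpr":[30,49,92]}}
After op 24 (remove /uz/obg/2): {"ba":83,"lh":89,"qh":23,"uz":{"cbd":36,"m":{"a":13,"ckl":41,"fda":86},"obg":[58,13,98],"qk":[52,32],"vsc":61,"zpr":[30,49,92]}}
After op 25 (add /uz/m/leo 35): {"ba":83,"lh":89,"qh":23,"uz":{"cbd":36,"m":{"a":13,"ckl":41,"fda":86,"leo":35},"obg":[58,13,98],"qk":[52,32],"vsc":61,"zpr":[30,49,92]}}
Value at /uz/vsc: 61

Answer: 61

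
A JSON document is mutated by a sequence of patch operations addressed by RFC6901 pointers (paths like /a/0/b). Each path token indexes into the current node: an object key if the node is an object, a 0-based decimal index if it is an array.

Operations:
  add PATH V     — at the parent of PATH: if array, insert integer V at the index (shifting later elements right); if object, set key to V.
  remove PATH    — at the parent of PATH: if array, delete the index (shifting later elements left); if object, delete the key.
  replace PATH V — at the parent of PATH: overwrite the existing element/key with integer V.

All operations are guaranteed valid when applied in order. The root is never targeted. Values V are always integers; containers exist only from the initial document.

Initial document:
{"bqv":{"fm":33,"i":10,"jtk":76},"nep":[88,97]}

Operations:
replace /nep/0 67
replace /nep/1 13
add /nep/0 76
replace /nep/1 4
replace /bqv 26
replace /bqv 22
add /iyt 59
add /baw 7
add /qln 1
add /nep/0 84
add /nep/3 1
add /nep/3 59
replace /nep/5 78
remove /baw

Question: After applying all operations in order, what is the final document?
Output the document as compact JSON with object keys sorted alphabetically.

Answer: {"bqv":22,"iyt":59,"nep":[84,76,4,59,1,78],"qln":1}

Derivation:
After op 1 (replace /nep/0 67): {"bqv":{"fm":33,"i":10,"jtk":76},"nep":[67,97]}
After op 2 (replace /nep/1 13): {"bqv":{"fm":33,"i":10,"jtk":76},"nep":[67,13]}
After op 3 (add /nep/0 76): {"bqv":{"fm":33,"i":10,"jtk":76},"nep":[76,67,13]}
After op 4 (replace /nep/1 4): {"bqv":{"fm":33,"i":10,"jtk":76},"nep":[76,4,13]}
After op 5 (replace /bqv 26): {"bqv":26,"nep":[76,4,13]}
After op 6 (replace /bqv 22): {"bqv":22,"nep":[76,4,13]}
After op 7 (add /iyt 59): {"bqv":22,"iyt":59,"nep":[76,4,13]}
After op 8 (add /baw 7): {"baw":7,"bqv":22,"iyt":59,"nep":[76,4,13]}
After op 9 (add /qln 1): {"baw":7,"bqv":22,"iyt":59,"nep":[76,4,13],"qln":1}
After op 10 (add /nep/0 84): {"baw":7,"bqv":22,"iyt":59,"nep":[84,76,4,13],"qln":1}
After op 11 (add /nep/3 1): {"baw":7,"bqv":22,"iyt":59,"nep":[84,76,4,1,13],"qln":1}
After op 12 (add /nep/3 59): {"baw":7,"bqv":22,"iyt":59,"nep":[84,76,4,59,1,13],"qln":1}
After op 13 (replace /nep/5 78): {"baw":7,"bqv":22,"iyt":59,"nep":[84,76,4,59,1,78],"qln":1}
After op 14 (remove /baw): {"bqv":22,"iyt":59,"nep":[84,76,4,59,1,78],"qln":1}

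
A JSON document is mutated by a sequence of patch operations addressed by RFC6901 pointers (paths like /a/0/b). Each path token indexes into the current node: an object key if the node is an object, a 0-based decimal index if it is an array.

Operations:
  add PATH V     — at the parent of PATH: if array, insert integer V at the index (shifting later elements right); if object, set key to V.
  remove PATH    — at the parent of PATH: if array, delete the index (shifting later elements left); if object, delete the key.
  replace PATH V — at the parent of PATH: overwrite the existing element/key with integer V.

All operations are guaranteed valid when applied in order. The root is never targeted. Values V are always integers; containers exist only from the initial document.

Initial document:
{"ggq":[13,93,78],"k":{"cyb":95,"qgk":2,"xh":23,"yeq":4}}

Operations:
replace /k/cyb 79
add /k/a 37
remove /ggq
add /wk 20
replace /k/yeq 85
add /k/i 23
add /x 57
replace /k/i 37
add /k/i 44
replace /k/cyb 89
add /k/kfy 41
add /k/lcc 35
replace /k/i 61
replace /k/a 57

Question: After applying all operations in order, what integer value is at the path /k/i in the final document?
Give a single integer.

Answer: 61

Derivation:
After op 1 (replace /k/cyb 79): {"ggq":[13,93,78],"k":{"cyb":79,"qgk":2,"xh":23,"yeq":4}}
After op 2 (add /k/a 37): {"ggq":[13,93,78],"k":{"a":37,"cyb":79,"qgk":2,"xh":23,"yeq":4}}
After op 3 (remove /ggq): {"k":{"a":37,"cyb":79,"qgk":2,"xh":23,"yeq":4}}
After op 4 (add /wk 20): {"k":{"a":37,"cyb":79,"qgk":2,"xh":23,"yeq":4},"wk":20}
After op 5 (replace /k/yeq 85): {"k":{"a":37,"cyb":79,"qgk":2,"xh":23,"yeq":85},"wk":20}
After op 6 (add /k/i 23): {"k":{"a":37,"cyb":79,"i":23,"qgk":2,"xh":23,"yeq":85},"wk":20}
After op 7 (add /x 57): {"k":{"a":37,"cyb":79,"i":23,"qgk":2,"xh":23,"yeq":85},"wk":20,"x":57}
After op 8 (replace /k/i 37): {"k":{"a":37,"cyb":79,"i":37,"qgk":2,"xh":23,"yeq":85},"wk":20,"x":57}
After op 9 (add /k/i 44): {"k":{"a":37,"cyb":79,"i":44,"qgk":2,"xh":23,"yeq":85},"wk":20,"x":57}
After op 10 (replace /k/cyb 89): {"k":{"a":37,"cyb":89,"i":44,"qgk":2,"xh":23,"yeq":85},"wk":20,"x":57}
After op 11 (add /k/kfy 41): {"k":{"a":37,"cyb":89,"i":44,"kfy":41,"qgk":2,"xh":23,"yeq":85},"wk":20,"x":57}
After op 12 (add /k/lcc 35): {"k":{"a":37,"cyb":89,"i":44,"kfy":41,"lcc":35,"qgk":2,"xh":23,"yeq":85},"wk":20,"x":57}
After op 13 (replace /k/i 61): {"k":{"a":37,"cyb":89,"i":61,"kfy":41,"lcc":35,"qgk":2,"xh":23,"yeq":85},"wk":20,"x":57}
After op 14 (replace /k/a 57): {"k":{"a":57,"cyb":89,"i":61,"kfy":41,"lcc":35,"qgk":2,"xh":23,"yeq":85},"wk":20,"x":57}
Value at /k/i: 61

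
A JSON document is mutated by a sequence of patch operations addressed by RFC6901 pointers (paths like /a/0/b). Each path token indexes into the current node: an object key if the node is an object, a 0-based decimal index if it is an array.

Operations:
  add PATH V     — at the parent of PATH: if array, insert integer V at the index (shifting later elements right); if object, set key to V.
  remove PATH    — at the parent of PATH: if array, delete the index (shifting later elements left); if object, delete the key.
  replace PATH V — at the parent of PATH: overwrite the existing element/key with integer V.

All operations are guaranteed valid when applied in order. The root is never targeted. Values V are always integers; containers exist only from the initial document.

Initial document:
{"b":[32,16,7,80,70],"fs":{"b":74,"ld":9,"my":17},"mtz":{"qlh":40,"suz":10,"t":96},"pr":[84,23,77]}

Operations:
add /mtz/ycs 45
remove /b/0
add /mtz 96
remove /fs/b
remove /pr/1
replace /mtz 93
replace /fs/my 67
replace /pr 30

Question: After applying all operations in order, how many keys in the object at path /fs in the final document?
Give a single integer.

After op 1 (add /mtz/ycs 45): {"b":[32,16,7,80,70],"fs":{"b":74,"ld":9,"my":17},"mtz":{"qlh":40,"suz":10,"t":96,"ycs":45},"pr":[84,23,77]}
After op 2 (remove /b/0): {"b":[16,7,80,70],"fs":{"b":74,"ld":9,"my":17},"mtz":{"qlh":40,"suz":10,"t":96,"ycs":45},"pr":[84,23,77]}
After op 3 (add /mtz 96): {"b":[16,7,80,70],"fs":{"b":74,"ld":9,"my":17},"mtz":96,"pr":[84,23,77]}
After op 4 (remove /fs/b): {"b":[16,7,80,70],"fs":{"ld":9,"my":17},"mtz":96,"pr":[84,23,77]}
After op 5 (remove /pr/1): {"b":[16,7,80,70],"fs":{"ld":9,"my":17},"mtz":96,"pr":[84,77]}
After op 6 (replace /mtz 93): {"b":[16,7,80,70],"fs":{"ld":9,"my":17},"mtz":93,"pr":[84,77]}
After op 7 (replace /fs/my 67): {"b":[16,7,80,70],"fs":{"ld":9,"my":67},"mtz":93,"pr":[84,77]}
After op 8 (replace /pr 30): {"b":[16,7,80,70],"fs":{"ld":9,"my":67},"mtz":93,"pr":30}
Size at path /fs: 2

Answer: 2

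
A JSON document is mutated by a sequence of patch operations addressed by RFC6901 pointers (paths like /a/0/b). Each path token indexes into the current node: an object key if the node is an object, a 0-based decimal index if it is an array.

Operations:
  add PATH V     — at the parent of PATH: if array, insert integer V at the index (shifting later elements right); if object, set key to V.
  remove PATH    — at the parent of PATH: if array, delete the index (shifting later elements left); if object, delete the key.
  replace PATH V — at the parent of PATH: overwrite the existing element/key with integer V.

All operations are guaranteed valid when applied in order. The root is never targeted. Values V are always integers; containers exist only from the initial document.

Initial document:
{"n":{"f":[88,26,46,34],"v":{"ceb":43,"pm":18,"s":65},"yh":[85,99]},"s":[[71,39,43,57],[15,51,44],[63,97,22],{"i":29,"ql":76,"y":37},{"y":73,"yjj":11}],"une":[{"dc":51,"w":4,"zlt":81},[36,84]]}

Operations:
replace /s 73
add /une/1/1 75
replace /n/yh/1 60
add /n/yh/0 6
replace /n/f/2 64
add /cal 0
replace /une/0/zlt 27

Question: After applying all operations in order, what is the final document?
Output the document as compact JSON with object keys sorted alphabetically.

Answer: {"cal":0,"n":{"f":[88,26,64,34],"v":{"ceb":43,"pm":18,"s":65},"yh":[6,85,60]},"s":73,"une":[{"dc":51,"w":4,"zlt":27},[36,75,84]]}

Derivation:
After op 1 (replace /s 73): {"n":{"f":[88,26,46,34],"v":{"ceb":43,"pm":18,"s":65},"yh":[85,99]},"s":73,"une":[{"dc":51,"w":4,"zlt":81},[36,84]]}
After op 2 (add /une/1/1 75): {"n":{"f":[88,26,46,34],"v":{"ceb":43,"pm":18,"s":65},"yh":[85,99]},"s":73,"une":[{"dc":51,"w":4,"zlt":81},[36,75,84]]}
After op 3 (replace /n/yh/1 60): {"n":{"f":[88,26,46,34],"v":{"ceb":43,"pm":18,"s":65},"yh":[85,60]},"s":73,"une":[{"dc":51,"w":4,"zlt":81},[36,75,84]]}
After op 4 (add /n/yh/0 6): {"n":{"f":[88,26,46,34],"v":{"ceb":43,"pm":18,"s":65},"yh":[6,85,60]},"s":73,"une":[{"dc":51,"w":4,"zlt":81},[36,75,84]]}
After op 5 (replace /n/f/2 64): {"n":{"f":[88,26,64,34],"v":{"ceb":43,"pm":18,"s":65},"yh":[6,85,60]},"s":73,"une":[{"dc":51,"w":4,"zlt":81},[36,75,84]]}
After op 6 (add /cal 0): {"cal":0,"n":{"f":[88,26,64,34],"v":{"ceb":43,"pm":18,"s":65},"yh":[6,85,60]},"s":73,"une":[{"dc":51,"w":4,"zlt":81},[36,75,84]]}
After op 7 (replace /une/0/zlt 27): {"cal":0,"n":{"f":[88,26,64,34],"v":{"ceb":43,"pm":18,"s":65},"yh":[6,85,60]},"s":73,"une":[{"dc":51,"w":4,"zlt":27},[36,75,84]]}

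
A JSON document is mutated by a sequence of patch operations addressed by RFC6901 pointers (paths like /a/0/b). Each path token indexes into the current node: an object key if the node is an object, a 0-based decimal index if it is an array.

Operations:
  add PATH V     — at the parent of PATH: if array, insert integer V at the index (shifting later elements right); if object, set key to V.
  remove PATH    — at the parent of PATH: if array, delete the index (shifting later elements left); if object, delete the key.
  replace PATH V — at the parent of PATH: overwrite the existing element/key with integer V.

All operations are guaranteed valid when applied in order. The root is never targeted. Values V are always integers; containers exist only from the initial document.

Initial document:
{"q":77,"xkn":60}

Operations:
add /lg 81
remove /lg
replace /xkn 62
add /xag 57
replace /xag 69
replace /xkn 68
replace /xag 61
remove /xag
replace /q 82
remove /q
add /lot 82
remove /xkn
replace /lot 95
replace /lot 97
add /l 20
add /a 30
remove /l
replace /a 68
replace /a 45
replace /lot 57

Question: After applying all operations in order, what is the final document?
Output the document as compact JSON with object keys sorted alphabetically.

Answer: {"a":45,"lot":57}

Derivation:
After op 1 (add /lg 81): {"lg":81,"q":77,"xkn":60}
After op 2 (remove /lg): {"q":77,"xkn":60}
After op 3 (replace /xkn 62): {"q":77,"xkn":62}
After op 4 (add /xag 57): {"q":77,"xag":57,"xkn":62}
After op 5 (replace /xag 69): {"q":77,"xag":69,"xkn":62}
After op 6 (replace /xkn 68): {"q":77,"xag":69,"xkn":68}
After op 7 (replace /xag 61): {"q":77,"xag":61,"xkn":68}
After op 8 (remove /xag): {"q":77,"xkn":68}
After op 9 (replace /q 82): {"q":82,"xkn":68}
After op 10 (remove /q): {"xkn":68}
After op 11 (add /lot 82): {"lot":82,"xkn":68}
After op 12 (remove /xkn): {"lot":82}
After op 13 (replace /lot 95): {"lot":95}
After op 14 (replace /lot 97): {"lot":97}
After op 15 (add /l 20): {"l":20,"lot":97}
After op 16 (add /a 30): {"a":30,"l":20,"lot":97}
After op 17 (remove /l): {"a":30,"lot":97}
After op 18 (replace /a 68): {"a":68,"lot":97}
After op 19 (replace /a 45): {"a":45,"lot":97}
After op 20 (replace /lot 57): {"a":45,"lot":57}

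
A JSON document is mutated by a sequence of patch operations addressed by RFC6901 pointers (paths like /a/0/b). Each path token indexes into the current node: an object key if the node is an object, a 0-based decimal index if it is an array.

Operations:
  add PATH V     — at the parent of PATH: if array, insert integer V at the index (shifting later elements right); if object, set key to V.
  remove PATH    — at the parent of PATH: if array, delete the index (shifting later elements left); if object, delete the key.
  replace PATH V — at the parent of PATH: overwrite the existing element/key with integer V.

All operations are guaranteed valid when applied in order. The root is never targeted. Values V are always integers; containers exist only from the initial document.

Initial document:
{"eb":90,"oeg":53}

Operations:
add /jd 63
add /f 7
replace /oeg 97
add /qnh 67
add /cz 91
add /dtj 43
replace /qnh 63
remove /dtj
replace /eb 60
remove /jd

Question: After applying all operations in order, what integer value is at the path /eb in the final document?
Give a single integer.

Answer: 60

Derivation:
After op 1 (add /jd 63): {"eb":90,"jd":63,"oeg":53}
After op 2 (add /f 7): {"eb":90,"f":7,"jd":63,"oeg":53}
After op 3 (replace /oeg 97): {"eb":90,"f":7,"jd":63,"oeg":97}
After op 4 (add /qnh 67): {"eb":90,"f":7,"jd":63,"oeg":97,"qnh":67}
After op 5 (add /cz 91): {"cz":91,"eb":90,"f":7,"jd":63,"oeg":97,"qnh":67}
After op 6 (add /dtj 43): {"cz":91,"dtj":43,"eb":90,"f":7,"jd":63,"oeg":97,"qnh":67}
After op 7 (replace /qnh 63): {"cz":91,"dtj":43,"eb":90,"f":7,"jd":63,"oeg":97,"qnh":63}
After op 8 (remove /dtj): {"cz":91,"eb":90,"f":7,"jd":63,"oeg":97,"qnh":63}
After op 9 (replace /eb 60): {"cz":91,"eb":60,"f":7,"jd":63,"oeg":97,"qnh":63}
After op 10 (remove /jd): {"cz":91,"eb":60,"f":7,"oeg":97,"qnh":63}
Value at /eb: 60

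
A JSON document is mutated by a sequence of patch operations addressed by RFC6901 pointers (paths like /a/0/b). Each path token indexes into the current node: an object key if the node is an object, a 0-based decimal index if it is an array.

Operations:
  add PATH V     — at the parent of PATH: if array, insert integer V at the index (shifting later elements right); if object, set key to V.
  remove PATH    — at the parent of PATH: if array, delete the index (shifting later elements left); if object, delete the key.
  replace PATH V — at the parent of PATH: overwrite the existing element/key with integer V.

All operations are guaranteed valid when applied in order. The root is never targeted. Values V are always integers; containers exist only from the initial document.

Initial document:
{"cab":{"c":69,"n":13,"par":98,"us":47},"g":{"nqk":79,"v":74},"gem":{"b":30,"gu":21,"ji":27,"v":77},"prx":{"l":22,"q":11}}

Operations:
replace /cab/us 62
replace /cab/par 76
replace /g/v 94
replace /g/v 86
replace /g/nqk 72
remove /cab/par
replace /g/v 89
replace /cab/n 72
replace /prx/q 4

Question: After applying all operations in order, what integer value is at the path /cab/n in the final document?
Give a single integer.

Answer: 72

Derivation:
After op 1 (replace /cab/us 62): {"cab":{"c":69,"n":13,"par":98,"us":62},"g":{"nqk":79,"v":74},"gem":{"b":30,"gu":21,"ji":27,"v":77},"prx":{"l":22,"q":11}}
After op 2 (replace /cab/par 76): {"cab":{"c":69,"n":13,"par":76,"us":62},"g":{"nqk":79,"v":74},"gem":{"b":30,"gu":21,"ji":27,"v":77},"prx":{"l":22,"q":11}}
After op 3 (replace /g/v 94): {"cab":{"c":69,"n":13,"par":76,"us":62},"g":{"nqk":79,"v":94},"gem":{"b":30,"gu":21,"ji":27,"v":77},"prx":{"l":22,"q":11}}
After op 4 (replace /g/v 86): {"cab":{"c":69,"n":13,"par":76,"us":62},"g":{"nqk":79,"v":86},"gem":{"b":30,"gu":21,"ji":27,"v":77},"prx":{"l":22,"q":11}}
After op 5 (replace /g/nqk 72): {"cab":{"c":69,"n":13,"par":76,"us":62},"g":{"nqk":72,"v":86},"gem":{"b":30,"gu":21,"ji":27,"v":77},"prx":{"l":22,"q":11}}
After op 6 (remove /cab/par): {"cab":{"c":69,"n":13,"us":62},"g":{"nqk":72,"v":86},"gem":{"b":30,"gu":21,"ji":27,"v":77},"prx":{"l":22,"q":11}}
After op 7 (replace /g/v 89): {"cab":{"c":69,"n":13,"us":62},"g":{"nqk":72,"v":89},"gem":{"b":30,"gu":21,"ji":27,"v":77},"prx":{"l":22,"q":11}}
After op 8 (replace /cab/n 72): {"cab":{"c":69,"n":72,"us":62},"g":{"nqk":72,"v":89},"gem":{"b":30,"gu":21,"ji":27,"v":77},"prx":{"l":22,"q":11}}
After op 9 (replace /prx/q 4): {"cab":{"c":69,"n":72,"us":62},"g":{"nqk":72,"v":89},"gem":{"b":30,"gu":21,"ji":27,"v":77},"prx":{"l":22,"q":4}}
Value at /cab/n: 72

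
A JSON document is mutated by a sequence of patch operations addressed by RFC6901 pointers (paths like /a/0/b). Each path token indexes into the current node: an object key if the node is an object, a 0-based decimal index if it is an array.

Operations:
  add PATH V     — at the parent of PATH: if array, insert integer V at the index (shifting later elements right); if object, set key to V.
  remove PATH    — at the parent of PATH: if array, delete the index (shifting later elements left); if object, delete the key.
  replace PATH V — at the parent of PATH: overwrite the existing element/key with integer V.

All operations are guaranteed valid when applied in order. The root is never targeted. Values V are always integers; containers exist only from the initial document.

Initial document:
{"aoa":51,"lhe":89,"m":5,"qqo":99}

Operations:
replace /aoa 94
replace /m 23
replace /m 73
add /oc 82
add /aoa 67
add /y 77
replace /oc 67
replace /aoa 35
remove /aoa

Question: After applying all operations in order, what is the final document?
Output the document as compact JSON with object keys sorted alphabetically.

Answer: {"lhe":89,"m":73,"oc":67,"qqo":99,"y":77}

Derivation:
After op 1 (replace /aoa 94): {"aoa":94,"lhe":89,"m":5,"qqo":99}
After op 2 (replace /m 23): {"aoa":94,"lhe":89,"m":23,"qqo":99}
After op 3 (replace /m 73): {"aoa":94,"lhe":89,"m":73,"qqo":99}
After op 4 (add /oc 82): {"aoa":94,"lhe":89,"m":73,"oc":82,"qqo":99}
After op 5 (add /aoa 67): {"aoa":67,"lhe":89,"m":73,"oc":82,"qqo":99}
After op 6 (add /y 77): {"aoa":67,"lhe":89,"m":73,"oc":82,"qqo":99,"y":77}
After op 7 (replace /oc 67): {"aoa":67,"lhe":89,"m":73,"oc":67,"qqo":99,"y":77}
After op 8 (replace /aoa 35): {"aoa":35,"lhe":89,"m":73,"oc":67,"qqo":99,"y":77}
After op 9 (remove /aoa): {"lhe":89,"m":73,"oc":67,"qqo":99,"y":77}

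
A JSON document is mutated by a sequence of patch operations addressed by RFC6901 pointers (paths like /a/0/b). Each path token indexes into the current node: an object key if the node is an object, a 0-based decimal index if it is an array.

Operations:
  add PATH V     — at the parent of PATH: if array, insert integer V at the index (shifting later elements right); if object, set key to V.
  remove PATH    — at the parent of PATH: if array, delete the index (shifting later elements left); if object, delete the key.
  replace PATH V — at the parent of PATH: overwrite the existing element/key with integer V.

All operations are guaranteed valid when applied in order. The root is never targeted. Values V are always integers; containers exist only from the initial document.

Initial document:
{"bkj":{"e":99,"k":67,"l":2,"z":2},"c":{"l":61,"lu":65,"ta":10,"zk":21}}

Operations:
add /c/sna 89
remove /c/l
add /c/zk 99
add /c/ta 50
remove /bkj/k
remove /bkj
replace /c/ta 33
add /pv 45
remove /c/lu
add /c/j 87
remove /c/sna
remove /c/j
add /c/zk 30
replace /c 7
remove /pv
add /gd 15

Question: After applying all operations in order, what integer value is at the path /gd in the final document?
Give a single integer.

Answer: 15

Derivation:
After op 1 (add /c/sna 89): {"bkj":{"e":99,"k":67,"l":2,"z":2},"c":{"l":61,"lu":65,"sna":89,"ta":10,"zk":21}}
After op 2 (remove /c/l): {"bkj":{"e":99,"k":67,"l":2,"z":2},"c":{"lu":65,"sna":89,"ta":10,"zk":21}}
After op 3 (add /c/zk 99): {"bkj":{"e":99,"k":67,"l":2,"z":2},"c":{"lu":65,"sna":89,"ta":10,"zk":99}}
After op 4 (add /c/ta 50): {"bkj":{"e":99,"k":67,"l":2,"z":2},"c":{"lu":65,"sna":89,"ta":50,"zk":99}}
After op 5 (remove /bkj/k): {"bkj":{"e":99,"l":2,"z":2},"c":{"lu":65,"sna":89,"ta":50,"zk":99}}
After op 6 (remove /bkj): {"c":{"lu":65,"sna":89,"ta":50,"zk":99}}
After op 7 (replace /c/ta 33): {"c":{"lu":65,"sna":89,"ta":33,"zk":99}}
After op 8 (add /pv 45): {"c":{"lu":65,"sna":89,"ta":33,"zk":99},"pv":45}
After op 9 (remove /c/lu): {"c":{"sna":89,"ta":33,"zk":99},"pv":45}
After op 10 (add /c/j 87): {"c":{"j":87,"sna":89,"ta":33,"zk":99},"pv":45}
After op 11 (remove /c/sna): {"c":{"j":87,"ta":33,"zk":99},"pv":45}
After op 12 (remove /c/j): {"c":{"ta":33,"zk":99},"pv":45}
After op 13 (add /c/zk 30): {"c":{"ta":33,"zk":30},"pv":45}
After op 14 (replace /c 7): {"c":7,"pv":45}
After op 15 (remove /pv): {"c":7}
After op 16 (add /gd 15): {"c":7,"gd":15}
Value at /gd: 15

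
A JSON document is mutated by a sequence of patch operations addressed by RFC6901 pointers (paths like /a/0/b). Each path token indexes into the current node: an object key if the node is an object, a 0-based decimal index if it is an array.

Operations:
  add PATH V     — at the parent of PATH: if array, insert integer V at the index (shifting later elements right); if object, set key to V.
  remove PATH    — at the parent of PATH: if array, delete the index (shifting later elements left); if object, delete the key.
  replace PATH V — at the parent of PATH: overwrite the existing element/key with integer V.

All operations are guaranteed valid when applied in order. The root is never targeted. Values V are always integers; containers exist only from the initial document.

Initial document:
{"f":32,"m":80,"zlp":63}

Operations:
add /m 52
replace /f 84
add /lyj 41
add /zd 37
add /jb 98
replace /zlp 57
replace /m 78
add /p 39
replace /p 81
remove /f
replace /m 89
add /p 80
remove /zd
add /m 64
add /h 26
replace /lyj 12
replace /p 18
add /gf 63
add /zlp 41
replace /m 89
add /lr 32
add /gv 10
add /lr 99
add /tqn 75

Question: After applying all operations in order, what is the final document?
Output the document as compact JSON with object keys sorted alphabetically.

Answer: {"gf":63,"gv":10,"h":26,"jb":98,"lr":99,"lyj":12,"m":89,"p":18,"tqn":75,"zlp":41}

Derivation:
After op 1 (add /m 52): {"f":32,"m":52,"zlp":63}
After op 2 (replace /f 84): {"f":84,"m":52,"zlp":63}
After op 3 (add /lyj 41): {"f":84,"lyj":41,"m":52,"zlp":63}
After op 4 (add /zd 37): {"f":84,"lyj":41,"m":52,"zd":37,"zlp":63}
After op 5 (add /jb 98): {"f":84,"jb":98,"lyj":41,"m":52,"zd":37,"zlp":63}
After op 6 (replace /zlp 57): {"f":84,"jb":98,"lyj":41,"m":52,"zd":37,"zlp":57}
After op 7 (replace /m 78): {"f":84,"jb":98,"lyj":41,"m":78,"zd":37,"zlp":57}
After op 8 (add /p 39): {"f":84,"jb":98,"lyj":41,"m":78,"p":39,"zd":37,"zlp":57}
After op 9 (replace /p 81): {"f":84,"jb":98,"lyj":41,"m":78,"p":81,"zd":37,"zlp":57}
After op 10 (remove /f): {"jb":98,"lyj":41,"m":78,"p":81,"zd":37,"zlp":57}
After op 11 (replace /m 89): {"jb":98,"lyj":41,"m":89,"p":81,"zd":37,"zlp":57}
After op 12 (add /p 80): {"jb":98,"lyj":41,"m":89,"p":80,"zd":37,"zlp":57}
After op 13 (remove /zd): {"jb":98,"lyj":41,"m":89,"p":80,"zlp":57}
After op 14 (add /m 64): {"jb":98,"lyj":41,"m":64,"p":80,"zlp":57}
After op 15 (add /h 26): {"h":26,"jb":98,"lyj":41,"m":64,"p":80,"zlp":57}
After op 16 (replace /lyj 12): {"h":26,"jb":98,"lyj":12,"m":64,"p":80,"zlp":57}
After op 17 (replace /p 18): {"h":26,"jb":98,"lyj":12,"m":64,"p":18,"zlp":57}
After op 18 (add /gf 63): {"gf":63,"h":26,"jb":98,"lyj":12,"m":64,"p":18,"zlp":57}
After op 19 (add /zlp 41): {"gf":63,"h":26,"jb":98,"lyj":12,"m":64,"p":18,"zlp":41}
After op 20 (replace /m 89): {"gf":63,"h":26,"jb":98,"lyj":12,"m":89,"p":18,"zlp":41}
After op 21 (add /lr 32): {"gf":63,"h":26,"jb":98,"lr":32,"lyj":12,"m":89,"p":18,"zlp":41}
After op 22 (add /gv 10): {"gf":63,"gv":10,"h":26,"jb":98,"lr":32,"lyj":12,"m":89,"p":18,"zlp":41}
After op 23 (add /lr 99): {"gf":63,"gv":10,"h":26,"jb":98,"lr":99,"lyj":12,"m":89,"p":18,"zlp":41}
After op 24 (add /tqn 75): {"gf":63,"gv":10,"h":26,"jb":98,"lr":99,"lyj":12,"m":89,"p":18,"tqn":75,"zlp":41}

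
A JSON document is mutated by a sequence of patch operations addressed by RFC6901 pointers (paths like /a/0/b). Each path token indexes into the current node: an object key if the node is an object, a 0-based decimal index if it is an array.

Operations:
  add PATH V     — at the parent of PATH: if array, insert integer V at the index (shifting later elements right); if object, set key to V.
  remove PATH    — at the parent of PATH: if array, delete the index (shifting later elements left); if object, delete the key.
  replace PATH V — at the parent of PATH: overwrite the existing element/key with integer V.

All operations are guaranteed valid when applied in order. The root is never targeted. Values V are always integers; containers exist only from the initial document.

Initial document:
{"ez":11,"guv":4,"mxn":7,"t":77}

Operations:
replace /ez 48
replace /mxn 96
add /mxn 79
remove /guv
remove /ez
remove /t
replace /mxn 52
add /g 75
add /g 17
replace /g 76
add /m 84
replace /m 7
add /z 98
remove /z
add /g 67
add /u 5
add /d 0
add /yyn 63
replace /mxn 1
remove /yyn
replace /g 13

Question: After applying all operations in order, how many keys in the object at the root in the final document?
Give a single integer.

After op 1 (replace /ez 48): {"ez":48,"guv":4,"mxn":7,"t":77}
After op 2 (replace /mxn 96): {"ez":48,"guv":4,"mxn":96,"t":77}
After op 3 (add /mxn 79): {"ez":48,"guv":4,"mxn":79,"t":77}
After op 4 (remove /guv): {"ez":48,"mxn":79,"t":77}
After op 5 (remove /ez): {"mxn":79,"t":77}
After op 6 (remove /t): {"mxn":79}
After op 7 (replace /mxn 52): {"mxn":52}
After op 8 (add /g 75): {"g":75,"mxn":52}
After op 9 (add /g 17): {"g":17,"mxn":52}
After op 10 (replace /g 76): {"g":76,"mxn":52}
After op 11 (add /m 84): {"g":76,"m":84,"mxn":52}
After op 12 (replace /m 7): {"g":76,"m":7,"mxn":52}
After op 13 (add /z 98): {"g":76,"m":7,"mxn":52,"z":98}
After op 14 (remove /z): {"g":76,"m":7,"mxn":52}
After op 15 (add /g 67): {"g":67,"m":7,"mxn":52}
After op 16 (add /u 5): {"g":67,"m":7,"mxn":52,"u":5}
After op 17 (add /d 0): {"d":0,"g":67,"m":7,"mxn":52,"u":5}
After op 18 (add /yyn 63): {"d":0,"g":67,"m":7,"mxn":52,"u":5,"yyn":63}
After op 19 (replace /mxn 1): {"d":0,"g":67,"m":7,"mxn":1,"u":5,"yyn":63}
After op 20 (remove /yyn): {"d":0,"g":67,"m":7,"mxn":1,"u":5}
After op 21 (replace /g 13): {"d":0,"g":13,"m":7,"mxn":1,"u":5}
Size at the root: 5

Answer: 5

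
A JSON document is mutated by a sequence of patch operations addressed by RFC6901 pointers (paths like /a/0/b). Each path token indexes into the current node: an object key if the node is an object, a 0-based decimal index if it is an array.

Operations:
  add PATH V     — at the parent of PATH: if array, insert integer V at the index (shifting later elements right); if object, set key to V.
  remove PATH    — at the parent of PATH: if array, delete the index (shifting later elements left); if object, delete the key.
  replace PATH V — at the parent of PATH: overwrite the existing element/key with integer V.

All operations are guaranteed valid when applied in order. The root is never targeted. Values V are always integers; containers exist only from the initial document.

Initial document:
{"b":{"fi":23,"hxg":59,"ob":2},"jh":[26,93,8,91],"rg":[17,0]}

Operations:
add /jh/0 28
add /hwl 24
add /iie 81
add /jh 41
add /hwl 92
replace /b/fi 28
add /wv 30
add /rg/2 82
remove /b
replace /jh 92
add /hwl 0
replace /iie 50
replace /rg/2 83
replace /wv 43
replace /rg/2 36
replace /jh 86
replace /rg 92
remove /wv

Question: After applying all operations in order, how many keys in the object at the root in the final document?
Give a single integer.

After op 1 (add /jh/0 28): {"b":{"fi":23,"hxg":59,"ob":2},"jh":[28,26,93,8,91],"rg":[17,0]}
After op 2 (add /hwl 24): {"b":{"fi":23,"hxg":59,"ob":2},"hwl":24,"jh":[28,26,93,8,91],"rg":[17,0]}
After op 3 (add /iie 81): {"b":{"fi":23,"hxg":59,"ob":2},"hwl":24,"iie":81,"jh":[28,26,93,8,91],"rg":[17,0]}
After op 4 (add /jh 41): {"b":{"fi":23,"hxg":59,"ob":2},"hwl":24,"iie":81,"jh":41,"rg":[17,0]}
After op 5 (add /hwl 92): {"b":{"fi":23,"hxg":59,"ob":2},"hwl":92,"iie":81,"jh":41,"rg":[17,0]}
After op 6 (replace /b/fi 28): {"b":{"fi":28,"hxg":59,"ob":2},"hwl":92,"iie":81,"jh":41,"rg":[17,0]}
After op 7 (add /wv 30): {"b":{"fi":28,"hxg":59,"ob":2},"hwl":92,"iie":81,"jh":41,"rg":[17,0],"wv":30}
After op 8 (add /rg/2 82): {"b":{"fi":28,"hxg":59,"ob":2},"hwl":92,"iie":81,"jh":41,"rg":[17,0,82],"wv":30}
After op 9 (remove /b): {"hwl":92,"iie":81,"jh":41,"rg":[17,0,82],"wv":30}
After op 10 (replace /jh 92): {"hwl":92,"iie":81,"jh":92,"rg":[17,0,82],"wv":30}
After op 11 (add /hwl 0): {"hwl":0,"iie":81,"jh":92,"rg":[17,0,82],"wv":30}
After op 12 (replace /iie 50): {"hwl":0,"iie":50,"jh":92,"rg":[17,0,82],"wv":30}
After op 13 (replace /rg/2 83): {"hwl":0,"iie":50,"jh":92,"rg":[17,0,83],"wv":30}
After op 14 (replace /wv 43): {"hwl":0,"iie":50,"jh":92,"rg":[17,0,83],"wv":43}
After op 15 (replace /rg/2 36): {"hwl":0,"iie":50,"jh":92,"rg":[17,0,36],"wv":43}
After op 16 (replace /jh 86): {"hwl":0,"iie":50,"jh":86,"rg":[17,0,36],"wv":43}
After op 17 (replace /rg 92): {"hwl":0,"iie":50,"jh":86,"rg":92,"wv":43}
After op 18 (remove /wv): {"hwl":0,"iie":50,"jh":86,"rg":92}
Size at the root: 4

Answer: 4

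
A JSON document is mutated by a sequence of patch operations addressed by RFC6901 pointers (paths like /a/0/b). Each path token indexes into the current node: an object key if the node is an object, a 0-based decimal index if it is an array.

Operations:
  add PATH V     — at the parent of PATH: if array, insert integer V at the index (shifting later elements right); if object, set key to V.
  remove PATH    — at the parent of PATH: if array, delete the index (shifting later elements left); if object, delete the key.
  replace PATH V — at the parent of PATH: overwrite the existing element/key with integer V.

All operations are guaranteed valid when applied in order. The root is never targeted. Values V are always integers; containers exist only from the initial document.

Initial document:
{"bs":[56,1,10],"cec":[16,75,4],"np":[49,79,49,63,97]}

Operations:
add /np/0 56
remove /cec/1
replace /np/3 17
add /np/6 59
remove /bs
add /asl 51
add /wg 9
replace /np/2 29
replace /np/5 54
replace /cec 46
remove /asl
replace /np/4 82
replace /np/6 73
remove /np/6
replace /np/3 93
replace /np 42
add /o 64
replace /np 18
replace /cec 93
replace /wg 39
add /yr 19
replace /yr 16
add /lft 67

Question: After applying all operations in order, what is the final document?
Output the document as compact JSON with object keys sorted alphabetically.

After op 1 (add /np/0 56): {"bs":[56,1,10],"cec":[16,75,4],"np":[56,49,79,49,63,97]}
After op 2 (remove /cec/1): {"bs":[56,1,10],"cec":[16,4],"np":[56,49,79,49,63,97]}
After op 3 (replace /np/3 17): {"bs":[56,1,10],"cec":[16,4],"np":[56,49,79,17,63,97]}
After op 4 (add /np/6 59): {"bs":[56,1,10],"cec":[16,4],"np":[56,49,79,17,63,97,59]}
After op 5 (remove /bs): {"cec":[16,4],"np":[56,49,79,17,63,97,59]}
After op 6 (add /asl 51): {"asl":51,"cec":[16,4],"np":[56,49,79,17,63,97,59]}
After op 7 (add /wg 9): {"asl":51,"cec":[16,4],"np":[56,49,79,17,63,97,59],"wg":9}
After op 8 (replace /np/2 29): {"asl":51,"cec":[16,4],"np":[56,49,29,17,63,97,59],"wg":9}
After op 9 (replace /np/5 54): {"asl":51,"cec":[16,4],"np":[56,49,29,17,63,54,59],"wg":9}
After op 10 (replace /cec 46): {"asl":51,"cec":46,"np":[56,49,29,17,63,54,59],"wg":9}
After op 11 (remove /asl): {"cec":46,"np":[56,49,29,17,63,54,59],"wg":9}
After op 12 (replace /np/4 82): {"cec":46,"np":[56,49,29,17,82,54,59],"wg":9}
After op 13 (replace /np/6 73): {"cec":46,"np":[56,49,29,17,82,54,73],"wg":9}
After op 14 (remove /np/6): {"cec":46,"np":[56,49,29,17,82,54],"wg":9}
After op 15 (replace /np/3 93): {"cec":46,"np":[56,49,29,93,82,54],"wg":9}
After op 16 (replace /np 42): {"cec":46,"np":42,"wg":9}
After op 17 (add /o 64): {"cec":46,"np":42,"o":64,"wg":9}
After op 18 (replace /np 18): {"cec":46,"np":18,"o":64,"wg":9}
After op 19 (replace /cec 93): {"cec":93,"np":18,"o":64,"wg":9}
After op 20 (replace /wg 39): {"cec":93,"np":18,"o":64,"wg":39}
After op 21 (add /yr 19): {"cec":93,"np":18,"o":64,"wg":39,"yr":19}
After op 22 (replace /yr 16): {"cec":93,"np":18,"o":64,"wg":39,"yr":16}
After op 23 (add /lft 67): {"cec":93,"lft":67,"np":18,"o":64,"wg":39,"yr":16}

Answer: {"cec":93,"lft":67,"np":18,"o":64,"wg":39,"yr":16}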